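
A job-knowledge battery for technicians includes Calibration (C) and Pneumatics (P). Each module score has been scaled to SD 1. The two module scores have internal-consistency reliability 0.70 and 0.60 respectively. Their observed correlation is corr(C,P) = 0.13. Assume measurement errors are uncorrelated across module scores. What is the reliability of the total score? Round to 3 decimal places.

0.690

Var(C+P) = 2 + 2·[0.13] = 2 + 0.26 = 2.26.
Because errors are independent across components, Cov(Tᵢ,Tⱼ) = Cov(Xᵢ,Xⱼ); the off-diagonal part of the true-score variance is the same as above.
True-score variance = [0.70 + 0.60] + 0.26 = 1.3 + 0.26 = 1.56.
Reliability = 1.56 / 2.26 = 0.690.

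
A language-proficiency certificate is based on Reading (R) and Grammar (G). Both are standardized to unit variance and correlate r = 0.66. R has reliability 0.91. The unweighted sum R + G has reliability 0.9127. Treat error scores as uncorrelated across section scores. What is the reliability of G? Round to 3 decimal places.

Var(R+G) = 2 + 2·0.66 = 3.320.
True-score variance = ρ_R + ρ_G + 2·0.66, so 0.9127 = (0.91 + ρ_G + 1.32) / 3.320.
ρ_G = 0.9127·3.320 − 0.91 − 1.32 = 0.800.

0.800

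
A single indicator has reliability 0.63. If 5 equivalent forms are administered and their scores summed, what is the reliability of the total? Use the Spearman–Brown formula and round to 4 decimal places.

0.8949

ρ_k = kρ / (1 + (k−1)ρ) = 5·0.63 / (1 + 4·0.63) = 3.150 / 3.520 = 0.8949.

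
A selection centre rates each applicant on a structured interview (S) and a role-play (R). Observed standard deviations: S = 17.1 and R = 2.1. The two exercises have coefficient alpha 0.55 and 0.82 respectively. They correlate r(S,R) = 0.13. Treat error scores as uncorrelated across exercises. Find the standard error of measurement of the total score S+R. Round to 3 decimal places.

11.506

Var(total) = 296.82 + 9.3366 = 306.157.
True-score variance = 164.442 + 9.3366 = 173.778, so reliability = 0.5676.
Error variance = 306.157 − 173.778 = 132.378; SEM = √132.378 = 11.506.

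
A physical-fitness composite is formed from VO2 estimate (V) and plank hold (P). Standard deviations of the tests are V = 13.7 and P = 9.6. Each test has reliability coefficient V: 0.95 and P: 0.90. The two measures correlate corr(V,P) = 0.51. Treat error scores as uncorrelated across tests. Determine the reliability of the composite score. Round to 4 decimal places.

0.9551

Var(V+P) = 13.7² + 9.6² + 2·[13.7·9.6·0.51] = 279.85 + 134.15 = 414.
With uncorrelated errors the cross-covariances are all true-score covariance, so they carry over unchanged; only the diagonal terms shrink to ρᵢσᵢ².
True-score variance = [13.7²·0.95 + 9.6²·0.90] + 134.15 = 261.249 + 134.15 = 395.4.
Reliability = 395.4 / 414 = 0.9551.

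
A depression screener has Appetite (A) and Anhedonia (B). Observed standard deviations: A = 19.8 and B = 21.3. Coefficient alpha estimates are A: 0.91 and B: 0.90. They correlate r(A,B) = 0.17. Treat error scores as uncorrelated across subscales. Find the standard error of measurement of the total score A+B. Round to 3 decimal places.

Var(total) = 845.73 + 143.392 = 989.122.
True-score variance = 765.077 + 143.392 = 908.469, so reliability = 0.9185.
Error variance = 989.122 − 908.469 = 80.6526; SEM = √80.6526 = 8.981.

8.981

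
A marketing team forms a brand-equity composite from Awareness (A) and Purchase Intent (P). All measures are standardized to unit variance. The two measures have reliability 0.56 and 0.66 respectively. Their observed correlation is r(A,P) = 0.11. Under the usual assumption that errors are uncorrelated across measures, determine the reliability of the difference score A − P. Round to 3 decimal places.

Var(A−P) = 1 + 1 − 2·0.11 = 2 − 0.22 = 1.78.
Because errors are independent across components, Cov(Tᵢ,Tⱼ) = Cov(Xᵢ,Xⱼ); the off-diagonal part of the true-score variance is the same as above.
True-score variance = [0.56 + 0.66] − 0.22 = 1.22 − 0.22 = 1.
Reliability = 1 / 1.78 = 0.562.

0.562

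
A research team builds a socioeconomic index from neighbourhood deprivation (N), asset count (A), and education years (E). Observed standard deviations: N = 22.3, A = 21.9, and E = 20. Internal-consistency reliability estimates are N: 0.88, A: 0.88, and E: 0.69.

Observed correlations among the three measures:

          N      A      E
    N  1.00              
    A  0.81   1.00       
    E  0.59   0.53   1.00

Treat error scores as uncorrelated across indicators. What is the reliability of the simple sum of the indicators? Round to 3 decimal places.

0.924

Var(N+A+E) = 22.3² + 21.9² + 20² + 2·[22.3·21.9·0.81 + 22.3·20·0.59 + 21.9·20·0.53] = 1376.9 + 1781.72 = 3158.62.
With uncorrelated errors the cross-covariances are all true-score covariance, so they carry over unchanged; only the diagonal terms shrink to ρᵢσᵢ².
True-score variance = [22.3²·0.88 + 21.9²·0.88 + 20²·0.69] + 1781.72 = 1135.67 + 1781.72 = 2917.39.
Reliability = 2917.39 / 3158.62 = 0.924.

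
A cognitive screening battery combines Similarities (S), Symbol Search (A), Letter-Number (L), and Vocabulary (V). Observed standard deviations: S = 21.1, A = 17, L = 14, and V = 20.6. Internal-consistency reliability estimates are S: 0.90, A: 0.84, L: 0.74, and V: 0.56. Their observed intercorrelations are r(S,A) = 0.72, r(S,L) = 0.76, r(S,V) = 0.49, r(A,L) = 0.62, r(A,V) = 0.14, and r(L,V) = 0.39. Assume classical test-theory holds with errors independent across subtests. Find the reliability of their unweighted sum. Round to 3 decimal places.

Var(S+A+L+V) = 21.1² + 17² + 14² + 20.6² + 2·[21.1·17·0.72 + 21.1·14·0.76 + 21.1·20.6·0.49 + 17·14·0.62 + 17·20.6·0.14 + 14·20.6·0.39] = 1354.57 + 2009.63 = 3364.2.
With uncorrelated errors the cross-covariances are all true-score covariance, so they carry over unchanged; only the diagonal terms shrink to ρᵢσᵢ².
True-score variance = [21.1²·0.90 + 17²·0.84 + 14²·0.74 + 20.6²·0.56] + 2009.63 = 1026.13 + 2009.63 = 3035.76.
Reliability = 3035.76 / 3364.2 = 0.902.

0.902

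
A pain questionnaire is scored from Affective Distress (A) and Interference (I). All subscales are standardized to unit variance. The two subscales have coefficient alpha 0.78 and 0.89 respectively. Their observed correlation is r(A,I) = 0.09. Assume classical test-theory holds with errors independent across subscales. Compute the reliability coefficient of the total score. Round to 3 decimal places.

0.849

Var(A+I) = 2 + 2·[0.09] = 2 + 0.18 = 2.18.
With uncorrelated errors the cross-covariances are all true-score covariance, so they carry over unchanged; only the diagonal terms shrink to ρᵢσᵢ².
True-score variance = [0.78 + 0.89] + 0.18 = 1.67 + 0.18 = 1.85.
Reliability = 1.85 / 2.18 = 0.849.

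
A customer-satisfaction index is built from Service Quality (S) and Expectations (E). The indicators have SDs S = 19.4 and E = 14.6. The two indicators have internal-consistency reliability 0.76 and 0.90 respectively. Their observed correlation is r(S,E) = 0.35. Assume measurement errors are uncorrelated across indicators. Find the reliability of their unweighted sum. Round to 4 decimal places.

0.8583

Var(S+E) = 19.4² + 14.6² + 2·[19.4·14.6·0.35] = 589.52 + 198.268 = 787.788.
With uncorrelated errors the cross-covariances are all true-score covariance, so they carry over unchanged; only the diagonal terms shrink to ρᵢσᵢ².
True-score variance = [19.4²·0.76 + 14.6²·0.90] + 198.268 = 477.878 + 198.268 = 676.146.
Reliability = 676.146 / 787.788 = 0.8583.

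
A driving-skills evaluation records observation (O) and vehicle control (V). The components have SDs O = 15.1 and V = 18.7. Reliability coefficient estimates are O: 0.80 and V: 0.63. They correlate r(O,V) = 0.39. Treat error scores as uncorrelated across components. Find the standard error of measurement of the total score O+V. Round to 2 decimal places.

13.23

Var(total) = 577.7 + 220.249 = 797.949.
True-score variance = 402.713 + 220.249 = 622.961, so reliability = 0.7807.
Error variance = 797.949 − 622.961 = 174.987; SEM = √174.987 = 13.23.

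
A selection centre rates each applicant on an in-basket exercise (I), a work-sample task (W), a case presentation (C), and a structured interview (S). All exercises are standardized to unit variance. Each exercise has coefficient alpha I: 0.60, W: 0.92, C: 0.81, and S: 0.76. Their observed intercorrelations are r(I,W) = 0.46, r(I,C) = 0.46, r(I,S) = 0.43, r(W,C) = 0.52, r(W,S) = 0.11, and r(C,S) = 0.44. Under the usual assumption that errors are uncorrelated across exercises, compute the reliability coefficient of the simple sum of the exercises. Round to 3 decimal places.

0.897

Var(I+W+C+S) = 4 + 2·[0.46 + 0.46 + 0.43 + 0.52 + 0.11 + 0.44] = 4 + 4.84 = 8.84.
Because errors are independent across components, Cov(Tᵢ,Tⱼ) = Cov(Xᵢ,Xⱼ); the off-diagonal part of the true-score variance is the same as above.
True-score variance = [0.60 + 0.92 + 0.81 + 0.76] + 4.84 = 3.09 + 4.84 = 7.93.
Reliability = 7.93 / 8.84 = 0.897.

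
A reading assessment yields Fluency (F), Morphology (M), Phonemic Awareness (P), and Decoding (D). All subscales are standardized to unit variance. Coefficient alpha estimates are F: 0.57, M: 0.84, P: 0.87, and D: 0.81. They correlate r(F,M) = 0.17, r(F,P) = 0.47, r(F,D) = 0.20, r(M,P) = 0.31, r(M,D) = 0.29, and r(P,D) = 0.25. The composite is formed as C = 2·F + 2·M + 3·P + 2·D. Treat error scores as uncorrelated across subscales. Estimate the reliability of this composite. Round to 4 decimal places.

Var(C) = 2² + 2² + 3² + 2² + 2·[4·0.17 + 6·0.47 + 4·0.20 + 6·0.31 + 4·0.29 + 6·0.25] = 21 + 17.64 = 38.64.
With uncorrelated errors the cross-covariances are all true-score covariance, so they carry over unchanged; only the diagonal terms shrink to ρᵢσᵢ².
True-score variance = [2²·0.57 + 2²·0.84 + 3²·0.87 + 2²·0.81] + 17.64 = 16.71 + 17.64 = 34.35.
Reliability = 34.35 / 38.64 = 0.8890.

0.8890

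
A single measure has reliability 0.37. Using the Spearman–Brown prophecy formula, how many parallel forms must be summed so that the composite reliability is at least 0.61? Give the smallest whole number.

3

k ≥ ρ*(1−ρ₁)/(ρ₁(1−ρ*)) = 0.61·0.63 / (0.37·0.39) = 2.663.
Smallest integer k = 3.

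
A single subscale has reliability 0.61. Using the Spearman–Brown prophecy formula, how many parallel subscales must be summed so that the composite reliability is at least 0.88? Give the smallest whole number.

k ≥ ρ*(1−ρ₁)/(ρ₁(1−ρ*)) = 0.88·0.39 / (0.61·0.12) = 4.689.
Smallest integer k = 5.

5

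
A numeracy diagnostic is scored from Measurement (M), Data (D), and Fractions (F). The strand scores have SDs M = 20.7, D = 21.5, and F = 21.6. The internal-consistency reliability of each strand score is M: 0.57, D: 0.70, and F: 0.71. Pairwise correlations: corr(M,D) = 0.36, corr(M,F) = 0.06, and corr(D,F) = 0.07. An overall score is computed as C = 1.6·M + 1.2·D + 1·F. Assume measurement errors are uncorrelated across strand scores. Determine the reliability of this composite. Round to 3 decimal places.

Var(C) = 1.6²·20.7² + 1.2²·21.5² + 21.6² + 2·[1.92·20.7·21.5·0.36 + 1.6·20.7·21.6·0.06 + 1.2·21.5·21.6·0.07] = 2229.13 + 779.103 = 3008.24.
Under uncorrelated errors the observed covariances equal the true-score covariances, so only the own-variance terms attenuate.
True-score variance = [1.6²·20.7²·0.57 + 1.2²·21.5²·0.70 + 21.6²·0.71] + 779.103 = 1422.46 + 779.103 = 2201.56.
Reliability = 2201.56 / 3008.24 = 0.732.

0.732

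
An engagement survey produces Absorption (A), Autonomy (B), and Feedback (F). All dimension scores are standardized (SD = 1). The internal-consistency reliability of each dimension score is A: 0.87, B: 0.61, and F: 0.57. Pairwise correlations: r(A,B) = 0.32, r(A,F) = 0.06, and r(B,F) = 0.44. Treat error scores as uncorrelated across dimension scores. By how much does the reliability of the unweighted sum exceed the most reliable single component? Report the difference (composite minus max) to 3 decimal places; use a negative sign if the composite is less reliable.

-0.075

Var(sum) = 3 + 1.64 = 4.64; true-score variance = 2.05 + 1.64 = 3.69; composite reliability = 0.7953.
Max component reliability = 0.8700.
Difference = 0.7953 − 0.8700 = -0.075.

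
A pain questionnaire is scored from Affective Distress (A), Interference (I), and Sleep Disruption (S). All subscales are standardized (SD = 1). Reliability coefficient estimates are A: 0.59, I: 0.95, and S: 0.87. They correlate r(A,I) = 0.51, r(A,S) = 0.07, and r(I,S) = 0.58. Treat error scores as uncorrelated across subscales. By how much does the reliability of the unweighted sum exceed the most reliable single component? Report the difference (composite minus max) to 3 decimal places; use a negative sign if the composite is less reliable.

Var(sum) = 3 + 2.32 = 5.32; true-score variance = 2.41 + 2.32 = 4.73; composite reliability = 0.8891.
Max component reliability = 0.9500.
Difference = 0.8891 − 0.9500 = -0.061.

-0.061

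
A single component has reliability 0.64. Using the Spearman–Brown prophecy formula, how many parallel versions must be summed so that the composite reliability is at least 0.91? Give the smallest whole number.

6

k ≥ ρ*(1−ρ₁)/(ρ₁(1−ρ*)) = 0.91·0.36 / (0.64·0.09) = 5.688.
Smallest integer k = 6.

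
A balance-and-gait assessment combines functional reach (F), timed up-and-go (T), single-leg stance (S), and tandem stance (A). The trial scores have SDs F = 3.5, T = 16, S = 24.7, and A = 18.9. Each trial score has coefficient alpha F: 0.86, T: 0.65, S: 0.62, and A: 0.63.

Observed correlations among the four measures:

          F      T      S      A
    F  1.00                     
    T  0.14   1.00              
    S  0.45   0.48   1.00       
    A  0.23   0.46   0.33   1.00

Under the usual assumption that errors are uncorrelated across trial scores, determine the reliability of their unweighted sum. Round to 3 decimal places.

0.804

Var(F+T+S+A) = 3.5² + 16² + 24.7² + 18.9² + 2·[3.5·16·0.14 + 3.5·24.7·0.45 + 3.5·18.9·0.23 + 16·24.7·0.48 + 16·18.9·0.46 + 24.7·18.9·0.33] = 1235.55 + 1089.62 = 2325.17.
Because errors are independent across components, Cov(Tᵢ,Tⱼ) = Cov(Xᵢ,Xⱼ); the off-diagonal part of the true-score variance is the same as above.
True-score variance = [3.5²·0.86 + 16²·0.65 + 24.7²·0.62 + 18.9²·0.63] + 1089.62 = 780.233 + 1089.62 = 1869.85.
Reliability = 1869.85 / 2325.17 = 0.804.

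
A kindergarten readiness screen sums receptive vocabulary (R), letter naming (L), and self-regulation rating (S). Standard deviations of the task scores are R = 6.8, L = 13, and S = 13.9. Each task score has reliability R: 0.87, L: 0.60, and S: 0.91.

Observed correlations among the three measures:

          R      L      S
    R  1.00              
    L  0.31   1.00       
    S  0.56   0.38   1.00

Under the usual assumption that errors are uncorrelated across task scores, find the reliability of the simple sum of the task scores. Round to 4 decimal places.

Var(R+L+S) = 6.8² + 13² + 13.9² + 2·[6.8·13·0.31 + 6.8·13.9·0.56 + 13·13.9·0.38] = 408.45 + 298.002 = 706.452.
Because errors are independent across components, Cov(Tᵢ,Tⱼ) = Cov(Xᵢ,Xⱼ); the off-diagonal part of the true-score variance is the same as above.
True-score variance = [6.8²·0.87 + 13²·0.60 + 13.9²·0.91] + 298.002 = 317.45 + 298.002 = 615.452.
Reliability = 615.452 / 706.452 = 0.8712.

0.8712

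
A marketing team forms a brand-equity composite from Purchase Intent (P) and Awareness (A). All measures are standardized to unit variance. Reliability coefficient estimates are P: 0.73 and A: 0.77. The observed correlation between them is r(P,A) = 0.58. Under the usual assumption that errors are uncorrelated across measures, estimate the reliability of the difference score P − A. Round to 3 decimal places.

Var(P−A) = 1 + 1 − 2·0.58 = 2 − 1.16 = 0.84.
Under uncorrelated errors the observed covariances equal the true-score covariances, so only the own-variance terms attenuate.
True-score variance = [0.73 + 0.77] − 1.16 = 1.5 − 1.16 = 0.34.
Reliability = 0.34 / 0.84 = 0.405.

0.405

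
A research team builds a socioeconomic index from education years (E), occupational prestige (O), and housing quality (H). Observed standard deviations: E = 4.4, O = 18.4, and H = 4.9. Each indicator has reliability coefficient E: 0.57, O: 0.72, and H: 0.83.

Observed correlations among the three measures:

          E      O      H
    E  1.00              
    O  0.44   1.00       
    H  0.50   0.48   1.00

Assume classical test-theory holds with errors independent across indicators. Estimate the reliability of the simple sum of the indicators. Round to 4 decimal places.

0.8090

Var(E+O+H) = 4.4² + 18.4² + 4.9² + 2·[4.4·18.4·0.44 + 4.4·4.9·0.50 + 18.4·4.9·0.48] = 381.93 + 179.358 = 561.288.
With uncorrelated errors the cross-covariances are all true-score covariance, so they carry over unchanged; only the diagonal terms shrink to ρᵢσᵢ².
True-score variance = [4.4²·0.57 + 18.4²·0.72 + 4.9²·0.83] + 179.358 = 274.727 + 179.358 = 454.085.
Reliability = 454.085 / 561.288 = 0.8090.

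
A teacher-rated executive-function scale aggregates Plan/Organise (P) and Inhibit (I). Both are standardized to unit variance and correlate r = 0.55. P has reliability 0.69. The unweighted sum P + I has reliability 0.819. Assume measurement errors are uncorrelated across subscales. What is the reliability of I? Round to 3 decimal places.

0.749

Var(P+I) = 2 + 2·0.55 = 3.100.
True-score variance = ρ_P + ρ_I + 2·0.55, so 0.819 = (0.69 + ρ_I + 1.10) / 3.100.
ρ_I = 0.819·3.100 − 0.69 − 1.10 = 0.749.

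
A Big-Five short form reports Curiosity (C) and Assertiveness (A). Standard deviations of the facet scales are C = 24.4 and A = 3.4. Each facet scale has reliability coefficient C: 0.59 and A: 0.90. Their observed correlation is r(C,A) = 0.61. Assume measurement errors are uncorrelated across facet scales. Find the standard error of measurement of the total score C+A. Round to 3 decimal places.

Var(total) = 606.92 + 101.211 = 708.131.
True-score variance = 361.666 + 101.211 = 462.878, so reliability = 0.6537.
Error variance = 708.131 − 462.878 = 245.254; SEM = √245.254 = 15.661.

15.661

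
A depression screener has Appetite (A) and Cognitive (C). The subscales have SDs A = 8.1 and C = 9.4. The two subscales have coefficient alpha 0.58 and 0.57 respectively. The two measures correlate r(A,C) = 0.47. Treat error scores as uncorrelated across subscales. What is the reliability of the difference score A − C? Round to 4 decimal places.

Var(A−C) = 8.1² + 9.4² − 2·8.1·9.4·0.47 = 153.97 − 71.5716 = 82.3984.
With uncorrelated errors the cross-covariances are all true-score covariance, so they carry over unchanged; only the diagonal terms shrink to ρᵢσᵢ².
True-score variance = [8.1²·0.58 + 9.4²·0.57] − 71.5716 = 88.419 − 71.5716 = 16.8474.
Reliability = 16.8474 / 82.3984 = 0.2045.

0.2045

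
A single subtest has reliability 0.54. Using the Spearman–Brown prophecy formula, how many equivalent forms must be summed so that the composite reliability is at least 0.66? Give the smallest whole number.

k ≥ ρ*(1−ρ₁)/(ρ₁(1−ρ*)) = 0.66·0.46 / (0.54·0.34) = 1.654.
Smallest integer k = 2.

2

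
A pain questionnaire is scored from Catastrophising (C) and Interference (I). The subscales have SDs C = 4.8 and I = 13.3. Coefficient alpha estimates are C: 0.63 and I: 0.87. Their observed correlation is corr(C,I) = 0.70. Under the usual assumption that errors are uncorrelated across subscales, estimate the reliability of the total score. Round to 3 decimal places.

0.891

Var(C+I) = 4.8² + 13.3² + 2·[4.8·13.3·0.70] = 199.93 + 89.376 = 289.306.
Under uncorrelated errors the observed covariances equal the true-score covariances, so only the own-variance terms attenuate.
True-score variance = [4.8²·0.63 + 13.3²·0.87] + 89.376 = 168.41 + 89.376 = 257.786.
Reliability = 257.786 / 289.306 = 0.891.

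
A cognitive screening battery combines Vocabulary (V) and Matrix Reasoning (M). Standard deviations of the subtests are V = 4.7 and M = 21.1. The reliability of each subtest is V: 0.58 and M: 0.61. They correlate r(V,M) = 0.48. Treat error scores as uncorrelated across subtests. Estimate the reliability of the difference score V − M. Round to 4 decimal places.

0.5084

Var(V−M) = 4.7² + 21.1² − 2·4.7·21.1·0.48 = 467.3 − 95.2032 = 372.097.
Because errors are independent across components, Cov(Tᵢ,Tⱼ) = Cov(Xᵢ,Xⱼ); the off-diagonal part of the true-score variance is the same as above.
True-score variance = [4.7²·0.58 + 21.1²·0.61] − 95.2032 = 284.39 − 95.2032 = 189.187.
Reliability = 189.187 / 372.097 = 0.5084.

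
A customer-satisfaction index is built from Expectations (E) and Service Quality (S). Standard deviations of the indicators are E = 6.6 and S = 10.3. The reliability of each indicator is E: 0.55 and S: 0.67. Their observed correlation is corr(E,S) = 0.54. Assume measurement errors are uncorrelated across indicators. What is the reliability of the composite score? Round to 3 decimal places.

Var(E+S) = 6.6² + 10.3² + 2·[6.6·10.3·0.54] = 149.65 + 73.4184 = 223.068.
Because errors are independent across components, Cov(Tᵢ,Tⱼ) = Cov(Xᵢ,Xⱼ); the off-diagonal part of the true-score variance is the same as above.
True-score variance = [6.6²·0.55 + 10.3²·0.67] + 73.4184 = 95.0383 + 73.4184 = 168.457.
Reliability = 168.457 / 223.068 = 0.755.

0.755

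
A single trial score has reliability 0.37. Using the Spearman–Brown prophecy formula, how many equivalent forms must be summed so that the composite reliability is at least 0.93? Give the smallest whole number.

23

k ≥ ρ*(1−ρ₁)/(ρ₁(1−ρ*)) = 0.93·0.63 / (0.37·0.07) = 22.622.
Smallest integer k = 23.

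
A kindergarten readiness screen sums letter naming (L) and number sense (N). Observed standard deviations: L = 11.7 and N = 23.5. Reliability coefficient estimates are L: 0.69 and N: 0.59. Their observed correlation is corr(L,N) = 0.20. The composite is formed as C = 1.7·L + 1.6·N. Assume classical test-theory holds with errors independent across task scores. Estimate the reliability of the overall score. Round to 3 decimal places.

Var(C) = 1.7²·11.7² + 1.6²·23.5² + 2·[2.72·11.7·23.5·0.20] = 1809.37 + 299.146 = 2108.52.
Because errors are independent across components, Cov(Tᵢ,Tⱼ) = Cov(Xᵢ,Xⱼ); the off-diagonal part of the true-score variance is the same as above.
True-score variance = [1.7²·11.7²·0.69 + 1.6²·23.5²·0.59] + 299.146 = 1107.09 + 299.146 = 1406.24.
Reliability = 1406.24 / 2108.52 = 0.667.

0.667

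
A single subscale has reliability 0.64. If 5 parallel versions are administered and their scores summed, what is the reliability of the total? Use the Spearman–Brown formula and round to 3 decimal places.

ρ_k = kρ / (1 + (k−1)ρ) = 5·0.64 / (1 + 4·0.64) = 3.200 / 3.560 = 0.899.

0.899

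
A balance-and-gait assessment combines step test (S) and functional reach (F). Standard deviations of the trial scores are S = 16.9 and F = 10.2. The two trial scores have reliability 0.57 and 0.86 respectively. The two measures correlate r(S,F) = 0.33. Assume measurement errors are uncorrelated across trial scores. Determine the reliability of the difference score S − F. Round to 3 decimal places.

Var(S−F) = 16.9² + 10.2² − 2·16.9·10.2·0.33 = 389.65 − 113.771 = 275.879.
With uncorrelated errors the cross-covariances are all true-score covariance, so they carry over unchanged; only the diagonal terms shrink to ρᵢσᵢ².
True-score variance = [16.9²·0.57 + 10.2²·0.86] − 113.771 = 252.272 − 113.771 = 138.501.
Reliability = 138.501 / 275.879 = 0.502.

0.502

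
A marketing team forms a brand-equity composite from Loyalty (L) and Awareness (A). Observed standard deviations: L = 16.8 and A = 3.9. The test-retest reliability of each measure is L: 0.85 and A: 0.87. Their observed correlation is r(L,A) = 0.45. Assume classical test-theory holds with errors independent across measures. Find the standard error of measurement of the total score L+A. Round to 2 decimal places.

Var(total) = 297.45 + 58.968 = 356.418.
True-score variance = 253.137 + 58.968 = 312.105, so reliability = 0.8757.
Error variance = 356.418 − 312.105 = 44.3133; SEM = √44.3133 = 6.66.

6.66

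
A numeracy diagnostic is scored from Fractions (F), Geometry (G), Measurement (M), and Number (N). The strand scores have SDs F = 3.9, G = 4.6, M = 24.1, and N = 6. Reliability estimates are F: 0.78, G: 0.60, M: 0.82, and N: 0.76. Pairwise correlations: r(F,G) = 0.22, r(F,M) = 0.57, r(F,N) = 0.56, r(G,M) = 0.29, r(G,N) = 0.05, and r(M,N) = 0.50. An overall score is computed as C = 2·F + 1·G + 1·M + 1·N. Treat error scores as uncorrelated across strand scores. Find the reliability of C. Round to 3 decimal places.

0.887

Var(C) = 2²·3.9² + 4.6² + 24.1² + 6² + 2·[2·3.9·4.6·0.22 + 2·3.9·24.1·0.57 + 2·3.9·6·0.56 + 4.6·24.1·0.29 + 4.6·6·0.05 + 24.1·6·0.50] = 698.81 + 494.159 = 1192.97.
Under uncorrelated errors the observed covariances equal the true-score covariances, so only the own-variance terms attenuate.
True-score variance = [2²·3.9²·0.78 + 4.6²·0.60 + 24.1²·0.82 + 6²·0.76] + 494.159 = 563.775 + 494.159 = 1057.93.
Reliability = 1057.93 / 1192.97 = 0.887.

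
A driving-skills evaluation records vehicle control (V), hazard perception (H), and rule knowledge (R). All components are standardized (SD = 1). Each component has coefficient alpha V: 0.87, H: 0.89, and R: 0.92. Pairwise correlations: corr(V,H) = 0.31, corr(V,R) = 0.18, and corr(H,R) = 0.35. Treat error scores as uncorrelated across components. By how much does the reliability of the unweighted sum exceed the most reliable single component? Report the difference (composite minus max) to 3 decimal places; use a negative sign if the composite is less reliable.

0.012

Var(sum) = 3 + 1.68 = 4.68; true-score variance = 2.68 + 1.68 = 4.36; composite reliability = 0.9316.
Max component reliability = 0.9200.
Difference = 0.9316 − 0.9200 = 0.012.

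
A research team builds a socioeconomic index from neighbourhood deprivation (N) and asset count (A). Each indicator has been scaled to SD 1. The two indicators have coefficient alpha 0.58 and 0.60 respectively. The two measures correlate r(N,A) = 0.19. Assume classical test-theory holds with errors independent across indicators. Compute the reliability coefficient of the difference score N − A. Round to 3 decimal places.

0.494

Var(N−A) = 1 + 1 − 2·0.19 = 2 − 0.38 = 1.62.
Under uncorrelated errors the observed covariances equal the true-score covariances, so only the own-variance terms attenuate.
True-score variance = [0.58 + 0.60] − 0.38 = 1.18 − 0.38 = 0.8.
Reliability = 0.8 / 1.62 = 0.494.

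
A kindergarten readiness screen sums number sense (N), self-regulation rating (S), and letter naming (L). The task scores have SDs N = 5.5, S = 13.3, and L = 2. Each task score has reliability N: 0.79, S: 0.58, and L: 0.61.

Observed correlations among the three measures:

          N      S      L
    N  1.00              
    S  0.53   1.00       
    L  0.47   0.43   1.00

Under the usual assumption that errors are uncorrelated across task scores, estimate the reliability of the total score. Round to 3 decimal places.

0.745

Var(N+S+L) = 5.5² + 13.3² + 2² + 2·[5.5·13.3·0.53 + 5.5·2·0.47 + 13.3·2·0.43] = 211.14 + 110.755 = 321.895.
Because errors are independent across components, Cov(Tᵢ,Tⱼ) = Cov(Xᵢ,Xⱼ); the off-diagonal part of the true-score variance is the same as above.
True-score variance = [5.5²·0.79 + 13.3²·0.58 + 2²·0.61] + 110.755 = 128.934 + 110.755 = 239.689.
Reliability = 239.689 / 321.895 = 0.745.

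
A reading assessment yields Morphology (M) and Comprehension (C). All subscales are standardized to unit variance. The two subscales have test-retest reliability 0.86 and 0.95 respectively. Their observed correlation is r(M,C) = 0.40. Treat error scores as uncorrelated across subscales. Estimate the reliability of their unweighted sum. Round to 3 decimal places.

0.932

Var(M+C) = 2 + 2·[0.40] = 2 + 0.8 = 2.8.
Under uncorrelated errors the observed covariances equal the true-score covariances, so only the own-variance terms attenuate.
True-score variance = [0.86 + 0.95] + 0.8 = 1.81 + 0.8 = 2.61.
Reliability = 2.61 / 2.8 = 0.932.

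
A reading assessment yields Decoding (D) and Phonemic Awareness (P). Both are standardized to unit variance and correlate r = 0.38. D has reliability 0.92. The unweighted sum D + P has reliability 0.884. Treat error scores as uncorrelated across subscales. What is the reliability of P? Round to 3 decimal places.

Var(D+P) = 2 + 2·0.38 = 2.760.
True-score variance = ρ_D + ρ_P + 2·0.38, so 0.884 = (0.92 + ρ_P + 0.76) / 2.760.
ρ_P = 0.884·2.760 − 0.92 − 0.76 = 0.760.

0.760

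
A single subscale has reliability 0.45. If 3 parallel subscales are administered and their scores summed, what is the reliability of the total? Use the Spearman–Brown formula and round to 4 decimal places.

ρ_k = kρ / (1 + (k−1)ρ) = 3·0.45 / (1 + 2·0.45) = 1.350 / 1.900 = 0.7105.

0.7105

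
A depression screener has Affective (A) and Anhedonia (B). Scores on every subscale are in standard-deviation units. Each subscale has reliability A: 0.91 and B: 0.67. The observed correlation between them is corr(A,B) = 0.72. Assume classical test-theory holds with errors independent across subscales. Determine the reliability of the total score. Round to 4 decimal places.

Var(A+B) = 2 + 2·[0.72] = 2 + 1.44 = 3.44.
Under uncorrelated errors the observed covariances equal the true-score covariances, so only the own-variance terms attenuate.
True-score variance = [0.91 + 0.67] + 1.44 = 1.58 + 1.44 = 3.02.
Reliability = 3.02 / 3.44 = 0.8779.

0.8779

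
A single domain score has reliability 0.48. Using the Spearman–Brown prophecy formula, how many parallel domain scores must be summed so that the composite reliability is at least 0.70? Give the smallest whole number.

k ≥ ρ*(1−ρ₁)/(ρ₁(1−ρ*)) = 0.70·0.52 / (0.48·0.30) = 2.528.
Smallest integer k = 3.

3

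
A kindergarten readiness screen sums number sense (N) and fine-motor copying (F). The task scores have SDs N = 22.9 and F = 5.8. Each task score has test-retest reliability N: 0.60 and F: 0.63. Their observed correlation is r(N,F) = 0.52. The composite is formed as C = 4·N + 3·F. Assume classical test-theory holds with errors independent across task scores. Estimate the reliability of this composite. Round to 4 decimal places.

0.6649

Var(C) = 4²·22.9² + 3²·5.8² + 2·[12·22.9·5.8·0.52] = 8693.32 + 1657.59 = 10350.9.
Because errors are independent across components, Cov(Tᵢ,Tⱼ) = Cov(Xᵢ,Xⱼ); the off-diagonal part of the true-score variance is the same as above.
True-score variance = [4²·22.9²·0.60 + 3²·5.8²·0.63] + 1657.59 = 5225.07 + 1657.59 = 6882.67.
Reliability = 6882.67 / 10350.9 = 0.6649.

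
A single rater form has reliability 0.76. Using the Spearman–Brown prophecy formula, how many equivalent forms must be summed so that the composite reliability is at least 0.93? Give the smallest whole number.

k ≥ ρ*(1−ρ₁)/(ρ₁(1−ρ*)) = 0.93·0.24 / (0.76·0.07) = 4.195.
Smallest integer k = 5.

5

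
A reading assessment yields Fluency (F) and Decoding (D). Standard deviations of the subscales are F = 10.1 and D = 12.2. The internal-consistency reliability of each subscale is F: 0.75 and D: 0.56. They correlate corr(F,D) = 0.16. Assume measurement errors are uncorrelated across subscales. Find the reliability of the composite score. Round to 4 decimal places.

0.6865

Var(F+D) = 10.1² + 12.2² + 2·[10.1·12.2·0.16] = 250.85 + 39.4304 = 290.28.
With uncorrelated errors the cross-covariances are all true-score covariance, so they carry over unchanged; only the diagonal terms shrink to ρᵢσᵢ².
True-score variance = [10.1²·0.75 + 12.2²·0.56] + 39.4304 = 159.858 + 39.4304 = 199.288.
Reliability = 199.288 / 290.28 = 0.6865.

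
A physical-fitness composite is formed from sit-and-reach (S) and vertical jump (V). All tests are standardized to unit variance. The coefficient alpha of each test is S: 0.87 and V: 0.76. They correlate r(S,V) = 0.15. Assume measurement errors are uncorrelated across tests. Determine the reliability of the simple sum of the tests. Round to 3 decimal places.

Var(S+V) = 2 + 2·[0.15] = 2 + 0.3 = 2.3.
With uncorrelated errors the cross-covariances are all true-score covariance, so they carry over unchanged; only the diagonal terms shrink to ρᵢσᵢ².
True-score variance = [0.87 + 0.76] + 0.3 = 1.63 + 0.3 = 1.93.
Reliability = 1.93 / 2.3 = 0.839.

0.839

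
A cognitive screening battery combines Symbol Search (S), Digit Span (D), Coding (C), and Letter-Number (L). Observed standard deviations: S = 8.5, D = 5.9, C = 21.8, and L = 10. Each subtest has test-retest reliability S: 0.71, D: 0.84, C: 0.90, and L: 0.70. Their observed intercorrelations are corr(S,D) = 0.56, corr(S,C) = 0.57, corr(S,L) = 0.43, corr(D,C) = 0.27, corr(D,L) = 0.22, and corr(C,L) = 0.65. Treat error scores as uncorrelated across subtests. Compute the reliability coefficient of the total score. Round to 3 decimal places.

Var(S+D+C+L) = 8.5² + 5.9² + 21.8² + 10² + 2·[8.5·5.9·0.56 + 8.5·21.8·0.57 + 8.5·10·0.43 + 5.9·21.8·0.27 + 5.9·10·0.22 + 21.8·10·0.65] = 682.3 + 719.325 = 1401.62.
Because errors are independent across components, Cov(Tᵢ,Tⱼ) = Cov(Xᵢ,Xⱼ); the off-diagonal part of the true-score variance is the same as above.
True-score variance = [8.5²·0.71 + 5.9²·0.84 + 21.8²·0.90 + 10²·0.70] + 719.325 = 578.254 + 719.325 = 1297.58.
Reliability = 1297.58 / 1401.62 = 0.926.

0.926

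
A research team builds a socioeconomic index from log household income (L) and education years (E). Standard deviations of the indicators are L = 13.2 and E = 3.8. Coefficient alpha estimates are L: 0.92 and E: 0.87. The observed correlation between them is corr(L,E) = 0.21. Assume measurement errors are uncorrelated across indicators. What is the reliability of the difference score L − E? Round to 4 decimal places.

0.9056

Var(L−E) = 13.2² + 3.8² − 2·13.2·3.8·0.21 = 188.68 − 21.0672 = 167.613.
Because errors are independent across components, Cov(Tᵢ,Tⱼ) = Cov(Xᵢ,Xⱼ); the off-diagonal part of the true-score variance is the same as above.
True-score variance = [13.2²·0.92 + 3.8²·0.87] − 21.0672 = 172.864 − 21.0672 = 151.796.
Reliability = 151.796 / 167.613 = 0.9056.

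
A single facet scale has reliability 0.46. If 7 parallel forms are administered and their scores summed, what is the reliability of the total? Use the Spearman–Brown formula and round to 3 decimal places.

0.856

ρ_k = kρ / (1 + (k−1)ρ) = 7·0.46 / (1 + 6·0.46) = 3.220 / 3.760 = 0.856.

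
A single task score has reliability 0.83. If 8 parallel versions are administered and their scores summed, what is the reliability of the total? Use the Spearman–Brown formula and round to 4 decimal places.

0.9750

ρ_k = kρ / (1 + (k−1)ρ) = 8·0.83 / (1 + 7·0.83) = 6.640 / 6.810 = 0.9750.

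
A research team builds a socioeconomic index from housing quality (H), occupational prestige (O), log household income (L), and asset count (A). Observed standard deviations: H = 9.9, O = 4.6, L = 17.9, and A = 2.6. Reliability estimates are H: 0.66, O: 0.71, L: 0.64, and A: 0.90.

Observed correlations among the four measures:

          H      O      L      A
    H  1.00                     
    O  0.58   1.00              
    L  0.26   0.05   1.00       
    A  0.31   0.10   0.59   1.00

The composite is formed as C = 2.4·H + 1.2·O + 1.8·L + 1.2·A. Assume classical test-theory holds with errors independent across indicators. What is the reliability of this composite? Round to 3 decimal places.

0.758

Var(C) = 2.4²·9.9² + 1.2²·4.6² + 1.8²·17.9² + 1.2²·2.6² + 2·[2.88·9.9·4.6·0.58 + 4.32·9.9·17.9·0.26 + 2.88·9.9·2.6·0.31 + 2.16·4.6·17.9·0.05 + 1.44·4.6·2.6·0.10 + 2.16·17.9·2.6·0.59] = 1642.87 + 736.037 = 2378.91.
Under uncorrelated errors the observed covariances equal the true-score covariances, so only the own-variance terms attenuate.
True-score variance = [2.4²·9.9²·0.66 + 1.2²·4.6²·0.71 + 1.8²·17.9²·0.64 + 1.2²·2.6²·0.90] + 736.037 = 1067.39 + 736.037 = 1803.43.
Reliability = 1803.43 / 2378.91 = 0.758.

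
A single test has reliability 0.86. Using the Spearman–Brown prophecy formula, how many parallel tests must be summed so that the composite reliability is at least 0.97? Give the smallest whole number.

6

k ≥ ρ*(1−ρ₁)/(ρ₁(1−ρ*)) = 0.97·0.14 / (0.86·0.03) = 5.264.
Smallest integer k = 6.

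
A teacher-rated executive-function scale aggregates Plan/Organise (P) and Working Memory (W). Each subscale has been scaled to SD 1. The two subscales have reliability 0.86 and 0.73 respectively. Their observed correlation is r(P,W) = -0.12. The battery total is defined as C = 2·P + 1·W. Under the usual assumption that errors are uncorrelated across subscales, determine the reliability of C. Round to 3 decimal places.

0.816

Var(C) = 2² + 1 + 2·[2·(-0.12)] = 5 − 0.48 = 4.52.
Under uncorrelated errors the observed covariances equal the true-score covariances, so only the own-variance terms attenuate.
True-score variance = [2²·0.86 + 0.73] − 0.48 = 4.17 − 0.48 = 3.69.
Reliability = 3.69 / 4.52 = 0.816.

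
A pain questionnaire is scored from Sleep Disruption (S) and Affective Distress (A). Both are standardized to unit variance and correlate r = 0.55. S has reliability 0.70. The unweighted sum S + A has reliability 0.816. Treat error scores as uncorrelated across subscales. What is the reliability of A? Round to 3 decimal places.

Var(S+A) = 2 + 2·0.55 = 3.100.
True-score variance = ρ_S + ρ_A + 2·0.55, so 0.816 = (0.70 + ρ_A + 1.10) / 3.100.
ρ_A = 0.816·3.100 − 0.70 − 1.10 = 0.730.

0.730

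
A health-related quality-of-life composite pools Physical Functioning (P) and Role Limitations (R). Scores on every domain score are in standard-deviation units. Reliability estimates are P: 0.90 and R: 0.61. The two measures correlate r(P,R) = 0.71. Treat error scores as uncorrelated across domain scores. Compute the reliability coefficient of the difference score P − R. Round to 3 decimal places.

0.155

Var(P−R) = 1 + 1 − 2·0.71 = 2 − 1.42 = 0.58.
Because errors are independent across components, Cov(Tᵢ,Tⱼ) = Cov(Xᵢ,Xⱼ); the off-diagonal part of the true-score variance is the same as above.
True-score variance = [0.90 + 0.61] − 1.42 = 1.51 − 1.42 = 0.09.
Reliability = 0.09 / 0.58 = 0.155.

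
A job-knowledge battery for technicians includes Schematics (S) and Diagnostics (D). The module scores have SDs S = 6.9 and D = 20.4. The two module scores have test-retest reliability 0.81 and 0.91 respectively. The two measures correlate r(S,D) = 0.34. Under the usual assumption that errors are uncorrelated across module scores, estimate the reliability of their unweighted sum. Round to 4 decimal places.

Var(S+D) = 6.9² + 20.4² + 2·[6.9·20.4·0.34] = 463.77 + 95.7168 = 559.487.
Under uncorrelated errors the observed covariances equal the true-score covariances, so only the own-variance terms attenuate.
True-score variance = [6.9²·0.81 + 20.4²·0.91] + 95.7168 = 417.27 + 95.7168 = 512.986.
Reliability = 512.986 / 559.487 = 0.9169.

0.9169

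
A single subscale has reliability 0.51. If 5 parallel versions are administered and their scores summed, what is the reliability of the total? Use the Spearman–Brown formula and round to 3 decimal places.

0.839

ρ_k = kρ / (1 + (k−1)ρ) = 5·0.51 / (1 + 4·0.51) = 2.550 / 3.040 = 0.839.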